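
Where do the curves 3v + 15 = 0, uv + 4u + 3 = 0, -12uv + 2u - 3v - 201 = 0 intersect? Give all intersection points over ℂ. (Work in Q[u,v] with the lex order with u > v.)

{(3, -5)}

Compute a lex Gröbner basis by Buchberger's algorithm.
f_1 = 3v + 15, LT = v.
f_2 = uv + 4u + 3, LT = uv.
f_3 = -12uv + 2u - 3v - 201, LT = uv.

S(f_1,f_2): lcm = uv. S = u - 3.
  leading term u: no divisor's leading term divides it; move u to the remainder.
  leading term 1: no divisor's leading term divides it; move -3 to the remainder.
  remainder u - 3 ≠ 0; add h_4 = u - 3 to the basis.

The other S-polynomials (S(f_1,f_3), S(f_2,f_3), S(f_1,h_4), S(f_2,h_4), S(f_3,h_4)) all reduce to 0 modulo the current basis, so we have a Gröbner basis.
Inter-reduce: drop elements whose leading term is divisible by another's, tail-reduce, and make monic.
Reduced Gröbner basis: {u - 3, v + 5}.

From the last basis element, v + 5 = 0, so v takes values in {-5}. Each choice, substituted upward through the basis, yields the corresponding point(s) of the solution set.
  v = -5: the earlier basis element becomes u - 3 = 0, giving u = 3 — point (3, -5).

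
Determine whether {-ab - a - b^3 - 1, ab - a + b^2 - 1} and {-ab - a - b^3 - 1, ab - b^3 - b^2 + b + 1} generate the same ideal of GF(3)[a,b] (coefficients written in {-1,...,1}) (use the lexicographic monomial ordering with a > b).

No, the ideals differ.

Since reduced Gröbner bases are canonical representatives of ideals under a given ordering, it suffices to compute and compare them.
Buchberger on the first generating set:
f_1 = -ab - a - b^3 - 1, LT = ab.
f_2 = ab - a + b^2 - 1, LT = ab.

S(f_1,f_2): lcm = ab. S = -a + b^3 - b^2 - 1.
  reduce S modulo (f_1, f_2):
  remainder -a + b^3 - b^2 - 1 ≠ 0; add g_3 = -a + b^3 - b^2 - 1 to the basis.

S(f_1,g_3): lcm = ab. S = a + b^4 - b + 1.
  reduce S modulo (f_1, f_2, g_3):
  remainder b^4 + b^3 - b^2 - b ≠ 0; add g_4 = b^4 + b^3 - b^2 - b to the basis.

The other S-polynomials (S(f_2,g_3), S(f_1,g_4), S(f_2,g_4), S(g_3,g_4)) all reduce to 0 modulo the current basis, so we have a Gröbner basis.
Inter-reduce: drop elements whose leading term is divisible by another's, tail-reduce, and make monic.
Reduced Gröbner basis: {a - b^3 + b^2 + 1, b^4 + b^3 - b^2 - b}.

Buchberger on the second generating set:
h_1 = -ab - a - b^3 - 1, LT = ab.
h_2 = ab - b^3 - b^2 + b + 1, LT = ab.

S(h_1,h_2): lcm = ab. S = a - b^3 + b^2 - b.
  reduce S modulo (h_1, h_2):
  remainder a - b^3 + b^2 - b ≠ 0; add k_3 = a - b^3 + b^2 - b to the basis.

S(h_1,k_3): lcm = ab. S = a + b^4 + b^2 + 1.
  reduce S modulo (h_1, h_2, k_3):
  remainder b^4 + b^3 + b + 1 ≠ 0; add k_4 = b^4 + b^3 + b + 1 to the basis.

The other S-polynomials (S(h_2,k_3), S(h_1,k_4), S(h_2,k_4), S(k_3,k_4)) all reduce to 0 modulo the current basis, so we have a Gröbner basis.
Inter-reduce: drop elements whose leading term is divisible by another's, tail-reduce, and make monic.
Reduced Gröbner basis: {a - b^3 + b^2 - b, b^4 + b^3 + b + 1}.

Since the reduced bases disagree, the two ideals are not the same.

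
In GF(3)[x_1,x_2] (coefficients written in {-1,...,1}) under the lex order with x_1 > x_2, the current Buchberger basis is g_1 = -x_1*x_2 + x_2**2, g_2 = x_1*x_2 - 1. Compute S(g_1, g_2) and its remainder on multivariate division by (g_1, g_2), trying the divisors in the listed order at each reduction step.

lcm(LM(g_1), LM(g_2)) = x_1*x_2.
S = (lcm/LT(g_1))·g_1 − (lcm/LT(g_2))·g_2 = -x_2**2 + 1.
Reduce S modulo (g_1, g_2) in that order:
  leading term x_2**2: no divisor's leading term divides it; move -x_2**2 to the remainder.
  leading term 1: no divisor's leading term divides it; move 1 to the remainder.
The remainder -x_2**2 + 1 is nonzero, so it would be added as the next basis element.

S(g_1, g_2) = -x_2**2 + 1; remainder on division = -x_2**2 + 1.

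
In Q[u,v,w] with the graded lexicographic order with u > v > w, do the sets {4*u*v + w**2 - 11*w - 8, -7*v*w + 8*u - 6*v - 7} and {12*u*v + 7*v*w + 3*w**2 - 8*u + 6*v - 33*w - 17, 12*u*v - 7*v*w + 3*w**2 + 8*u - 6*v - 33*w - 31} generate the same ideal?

Equality of ideals is decidable: compute both reduced Gröbner bases (unique for the ordering) and check whether they agree.
Buchberger on the first generating set:
f_1 = 4*u*v + w**2 - 11*w - 8, LT = u*v.
f_2 = -7*v*w + 8*u - 6*v - 7, LT = v*w.

S(f_1,f_2): lcm = u*v*w. S = 1/4*w**3 + 8/7*u**2 - 6/7*u*v - 11/4*w**2 - u - 2*w.
  reduce S modulo (f_1, f_2):
  remainder 1/4*w**3 + 8/7*u**2 - 71/28*w**2 - u - 61/14*w - 12/7 ≠ 0; add g_3 = 1/4*w**3 + 8/7*u**2 - 71/28*w**2 - u - 61/14*w - 12/7 to the basis.

The other S-polynomials (S(f_1,g_3), S(f_2,g_3)) all reduce to 0 modulo the current basis, so we have a Gröbner basis.
Inter-reduce: drop elements whose leading term is divisible by another's, tail-reduce, and make monic.
Reduced Gröbner basis: {w**3 + 32/7*u**2 - 71/7*w**2 - 4*u - 122/7*w - 48/7, u*v + 1/4*w**2 - 11/4*w - 2, v*w - 8/7*u + 6/7*v + 1}.

Buchberger on the second generating set:
h_1 = 12*u*v + 7*v*w + 3*w**2 - 8*u + 6*v - 33*w - 17, LT = u*v.
h_2 = 12*u*v - 7*v*w + 3*w**2 + 8*u - 6*v - 33*w - 31, LT = u*v.

S(h_1,h_2): lcm = u*v. S = 7/6*v*w - 4/3*u + v + 7/6.
  reduce S modulo (h_1, h_2):
  remainder 7/6*v*w - 4/3*u + v + 7/6 ≠ 0; add k_3 = 7/6*v*w - 4/3*u + v + 7/6 to the basis.

S(h_1,k_3): lcm = u*v*w. S = 7/12*v*w**2 + 1/4*w**3 + 8/7*u**2 - 6/7*u*v - 2/3*u*w + 1/2*v*w - 11/4*w**2 - u - 17/12*w.
  reduce S modulo (h_1, h_2, k_3):
  remainder 1/4*w**3 + 8/7*u**2 - 71/28*w**2 - u - 61/14*w - 12/7 ≠ 0; add k_4 = 1/4*w**3 + 8/7*u**2 - 71/28*w**2 - u - 61/14*w - 12/7 to the basis.

The other S-polynomials (S(h_2,k_3), S(h_1,k_4), S(h_2,k_4), S(k_3,k_4)) all reduce to 0 modulo the current basis, so we have a Gröbner basis.
Inter-reduce: drop elements whose leading term is divisible by another's, tail-reduce, and make monic.
Reduced Gröbner basis: {w**3 + 32/7*u**2 - 71/7*w**2 - 4*u - 122/7*w - 48/7, u*v + 1/4*w**2 - 11/4*w - 2, v*w - 8/7*u + 6/7*v + 1}.

These coincide, so the ideals are equal.

Yes, the ideals are equal.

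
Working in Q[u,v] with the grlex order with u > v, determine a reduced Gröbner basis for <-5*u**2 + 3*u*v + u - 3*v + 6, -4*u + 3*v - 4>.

Buchberger's algorithm terminates because the ascending chain of leading-term ideals stabilizes.

f_1 = -5*u**2 + 3*u*v + u - 3*v + 6, LT = u**2.
f_2 = -4*u + 3*v - 4, LT = u.

S(f_1,f_2): lcm = u**2. S = 3/20*u*v - 6/5*u + 3/5*v - 6/5.
  leading term u*v: subtract (-3/80*v)·f_2 from 3/20*u*v - 6/5*u + 3/5*v - 6/5 → 9/80*v**2 - 6/5*u + 9/20*v - 6/5
  leading term v**2: no divisor's leading term divides it; move 9/80*v**2 to the remainder.
  leading term u: subtract (3/10)·f_2 from -6/5*u + 9/20*v - 6/5 → -9/20*v
  leading term v: no divisor's leading term divides it; move -9/20*v to the remainder.
  remainder 9/80*v**2 - 9/20*v ≠ 0; add g_3 = 9/80*v**2 - 9/20*v to the basis.

The other S-polynomials (S(f_1,g_3), S(f_2,g_3)) all reduce to 0 modulo the current basis, so we have a Gröbner basis.
Inter-reduce: drop elements whose leading term is divisible by another's, tail-reduce, and make monic.

G = {v**2 - 4*v, u - 3/4*v + 1}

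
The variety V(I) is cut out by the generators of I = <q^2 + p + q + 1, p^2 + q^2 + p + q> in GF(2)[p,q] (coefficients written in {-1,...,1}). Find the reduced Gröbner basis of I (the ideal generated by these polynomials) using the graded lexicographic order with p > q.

G = {p^2 + 1, q^2 + p + q + 1}

f_1 = q^2 + p + q + 1, LT = q^2.
f_2 = p^2 + q^2 + p + q, LT = p^2.

The S-polynomials (S(f_1,f_2)) all reduce to 0 modulo the current basis, so we have a Gröbner basis.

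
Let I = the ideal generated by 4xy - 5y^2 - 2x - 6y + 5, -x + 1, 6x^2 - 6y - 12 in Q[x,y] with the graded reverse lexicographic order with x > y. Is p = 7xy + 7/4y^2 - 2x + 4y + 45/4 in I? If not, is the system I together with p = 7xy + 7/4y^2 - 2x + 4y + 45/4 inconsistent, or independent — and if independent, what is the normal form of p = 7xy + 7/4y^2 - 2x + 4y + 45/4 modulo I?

7xy + 7/4y^2 - 2x + 4y + 45/4 lies in I (it reduces to 0).

First compute the reduced Gröbner basis of I by Buchberger's algorithm.
f_1 = 4xy - 5y^2 - 2x - 6y + 5, LT = xy.
f_2 = -x + 1, LT = x.
f_3 = 6x^2 - 6y - 12, LT = x^2.

S(f_1,f_2): lcm = xy. S = -5/4y^2 - 1/2x - 1/2y + 5/4.
  leading term y^2: no divisor's leading term divides it; move -5/4y^2 to the remainder.
  leading term x: subtract (1/2)·f_2 from -1/2x - 1/2y + 5/4 → -1/2y + 3/4
  leading term y: no divisor's leading term divides it; move -1/2y to the remainder.
  leading term 1: no divisor's leading term divides it; move 3/4 to the remainder.
  remainder -5/4y^2 - 1/2y + 3/4 ≠ 0; add h_4 = -5/4y^2 - 1/2y + 3/4 to the basis.

S(f_1,f_3): lcm = x^2y. S = -5/4xy^2 - 1/2x^2 - 3/2xy + y^2 + 5/4x + 2y.
  leading term xy^2: subtract (-5/16y)·f_1 from -5/4xy^2 - 1/2x^2 - 3/2xy + y^2 + 5/4x + 2y → -25/16y^3 - 1/2x^2 - 17/8xy - 7/8y^2 + 5/4x + 57/16y
  leading term y^3: subtract (5/4y)·h_4 from -25/16y^3 - 1/2x^2 - 17/8xy - 7/8y^2 + 5/4x + 57/16y → -1/2x^2 - 17/8xy - 1/4y^2 + 5/4x + 21/8y
  leading term x^2: subtract (1/2x)·f_2 from -1/2x^2 - 17/8xy - 1/4y^2 + 5/4x + 21/8y → -17/8xy - 1/4y^2 + 3/4x + 21/8y
  leading term xy: subtract (-17/32)·f_1 from -17/8xy - 1/4y^2 + 3/4x + 21/8y → -93/32y^2 - 5/16x - 9/16y + 85/32
  leading term y^2: subtract (93/40)·h_4 from -93/32y^2 - 5/16x - 9/16y + 85/32 → -5/16x + 3/5y + 73/80
  leading term x: subtract (5/16)·f_2 from -5/16x + 3/5y + 73/80 → 3/5y + 3/5
  leading term y: no divisor's leading term divides it; move 3/5y to the remainder.
  leading term 1: no divisor's leading term divides it; move 3/5 to the remainder.
  remainder 3/5y + 3/5 ≠ 0; add h_5 = 3/5y + 3/5 to the basis.

The other S-polynomials (S(f_2,f_3), S(f_1,h_4), S(f_2,h_4), S(f_3,h_4), S(f_1,h_5), S(f_2,h_5), S(f_3,h_5), S(h_4,h_5)) all reduce to 0 modulo the current basis, so we have a Gröbner basis.
Inter-reduce: drop elements whose leading term is divisible by another's, tail-reduce, and make monic.
Reduced Gröbner basis: {x - 1, y + 1}.
Label its elements g_1 = x - 1, g_2 = y + 1.

Reduce p = 7xy + 7/4y^2 - 2x + 4y + 45/4 modulo G:
  leading term xy: subtract (7y)·g_1 from 7xy + 7/4y^2 - 2x + 4y + 45/4 → 7/4y^2 - 2x + 11y + 45/4
  leading term y^2: subtract (7/4y)·g_2 from 7/4y^2 - 2x + 11y + 45/4 → -2x + 37/4y + 45/4
  leading term x: subtract (-2)·g_1 from -2x + 37/4y + 45/4 → 37/4y + 37/4
  leading term y: subtract (37/4)·g_2 from 37/4y + 37/4 → 0
  normal form = 0.
Since the normal form is 0, p ∈ I.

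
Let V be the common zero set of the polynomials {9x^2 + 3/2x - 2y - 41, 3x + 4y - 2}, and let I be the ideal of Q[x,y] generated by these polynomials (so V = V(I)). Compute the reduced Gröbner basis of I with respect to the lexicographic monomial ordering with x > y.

f_1 = 9x^2 + 3/2x - 2y - 41, LT = x^2.
f_2 = 3x + 4y - 2, LT = x.

S(f_1,f_2): lcm = x^2. S = -4/3xy + 5/6x - 2/9y - 41/9.
  leading term xy: subtract (-4/9y)·f_2 from -4/3xy + 5/6x - 2/9y - 41/9 → 5/6x + 16/9y^2 - 10/9y - 41/9
  leading term x: subtract (5/18)·f_2 from 5/6x + 16/9y^2 - 10/9y - 41/9 → 16/9y^2 - 20/9y - 4
  leading term y^2: no divisor's leading term divides it; move 16/9y^2 to the remainder.
  leading term y: no divisor's leading term divides it; move -20/9y to the remainder.
  leading term 1: no divisor's leading term divides it; move -4 to the remainder.
  remainder 16/9y^2 - 20/9y - 4 ≠ 0; add g_3 = 16/9y^2 - 20/9y - 4 to the basis.

The other S-polynomials (S(f_1,g_3), S(f_2,g_3)) all reduce to 0 modulo the current basis, so we have a Gröbner basis.
Inter-reduce: drop elements whose leading term is divisible by another's, tail-reduce, and make monic.

G = {x + 4/3y - 2/3, y^2 - 5/4y - 9/4}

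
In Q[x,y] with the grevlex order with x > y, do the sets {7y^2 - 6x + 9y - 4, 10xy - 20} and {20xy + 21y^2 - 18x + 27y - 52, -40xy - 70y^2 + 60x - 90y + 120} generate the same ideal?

For a fixed monomial order, each ideal has a unique reduced Gröbner basis; comparing bases decides equality.
Buchberger on the first generating set:
f_1 = 7y^2 - 6x + 9y - 4, LT = y^2.
f_2 = 10xy - 20, LT = xy.

S(f_1,f_2): lcm = xy^2. S = -6/7x^2 + 9/7xy - 4/7x + 2y.
  reduce S modulo (f_1, f_2):
  remainder -6/7x^2 - 4/7x + 2y + 18/7 ≠ 0; add g_3 = -6/7x^2 - 4/7x + 2y + 18/7 to the basis.

The other S-polynomials (S(f_1,g_3), S(f_2,g_3)) all reduce to 0 modulo the current basis, so we have a Gröbner basis.
Inter-reduce: drop elements whose leading term is divisible by another's, tail-reduce, and make monic.
Reduced Gröbner basis: {x^2 + 2/3x - 7/3y - 3, xy - 2, y^2 - 6/7x + 9/7y - 4/7}.

Buchberger on the second generating set:
h_1 = 20xy + 21y^2 - 18x + 27y - 52, LT = xy.
h_2 = -40xy - 70y^2 + 60x - 90y + 120, LT = xy.

S(h_1,h_2): lcm = xy. S = -7/10y^2 + 3/5x - 9/10y + 2/5.
  reduce S modulo (h_1, h_2):
  remainder -7/10y^2 + 3/5x - 9/10y + 2/5 ≠ 0; add k_3 = -7/10y^2 + 3/5x - 9/10y + 2/5 to the basis.

S(h_1,k_3): lcm = xy^2. S = 21/20y^3 + 6/7x^2 - 153/70xy + 27/20y^2 + 4/7x - 13/5y.
  reduce S modulo (h_1, h_2, k_3):
  remainder 6/7x^2 + 4/7x - 2y - 18/7 ≠ 0; add k_4 = 6/7x^2 + 4/7x - 2y - 18/7 to the basis.

The other S-polynomials (S(h_2,k_3), S(h_1,k_4), S(h_2,k_4), S(k_3,k_4)) all reduce to 0 modulo the current basis, so we have a Gröbner basis.
Inter-reduce: drop elements whose leading term is divisible by another's, tail-reduce, and make monic.
Reduced Gröbner basis: {x^2 + 2/3x - 7/3y - 3, xy - 2, y^2 - 6/7x + 9/7y - 4/7}.

These coincide, so the ideals are equal.

Yes, the ideals are equal.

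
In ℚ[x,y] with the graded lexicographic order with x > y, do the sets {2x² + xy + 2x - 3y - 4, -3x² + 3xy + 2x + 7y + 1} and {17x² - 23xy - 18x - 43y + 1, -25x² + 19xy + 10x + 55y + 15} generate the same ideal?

Equality of ideals is decidable: compute both reduced Gröbner bases (unique for the ordering) and check whether they agree.
Buchberger on the first generating set:
f_1 = 2x² + xy + 2x - 3y - 4, LT = x².
f_2 = -3x² + 3xy + 2x + 7y + 1, LT = x².

S(f_1,f_2): lcm = x². S = 3/2xy + 5/3x + ⅚y - 5/3.
  reduce S modulo (f_1, f_2):
  remainder 3/2xy + 5/3x + ⅚y - 5/3 ≠ 0; add g_3 = 3/2xy + 5/3x + ⅚y - 5/3 to the basis.

S(f_1,g_3): lcm = x²y. S = ½xy² - 10/9x² + 4/9xy - 3/2y² + 10/9x - 2y.
  reduce S modulo (f_1, f_2, g_3):
  remainder -16/9y² + 140/81x - 272/81y - 140/81 ≠ 0; add g_4 = -16/9y² + 140/81x - 272/81y - 140/81 to the basis.

The other S-polynomials (S(f_2,g_3), S(f_1,g_4), S(f_2,g_4), S(g_3,g_4)) all reduce to 0 modulo the current basis, so we have a Gröbner basis.
Inter-reduce: drop elements whose leading term is divisible by another's, tail-reduce, and make monic.
Reduced Gröbner basis: {x² + 4/9x - 16/9y - 13/9, xy + 10/9x + 5/9y - 10/9, y² - 35/36x + 17/9y + 35/36}.

Buchberger on the second generating set:
h_1 = 17x² - 23xy - 18x - 43y + 1, LT = x².
h_2 = -25x² + 19xy + 10x + 55y + 15, LT = x².

S(h_1,h_2): lcm = x². S = -252/425xy - 56/85x - 28/85y + 56/85.
  reduce S modulo (h_1, h_2):
  remainder -252/425xy - 56/85x - 28/85y + 56/85 ≠ 0; add k_3 = -252/425xy - 56/85x - 28/85y + 56/85 to the basis.

S(h_1,k_3): lcm = x²y. S = -23/17xy² - 10/9x² - 247/153xy - 43/17y² + 10/9x + 1/17y.
  reduce S modulo (h_1, h_2, k_3):
  remainder -16/9y² + 140/81x - 272/81y - 140/81 ≠ 0; add k_4 = -16/9y² + 140/81x - 272/81y - 140/81 to the basis.

The other S-polynomials (S(h_2,k_3), S(h_1,k_4), S(h_2,k_4), S(k_3,k_4)) all reduce to 0 modulo the current basis, so we have a Gröbner basis.
Inter-reduce: drop elements whose leading term is divisible by another's, tail-reduce, and make monic.
Reduced Gröbner basis: {x² + 4/9x - 16/9y - 13/9, xy + 10/9x + 5/9y - 10/9, y² - 35/36x + 17/9y + 35/36}.

The two bases agree; hence the ideals are identical.

Yes, the ideals are equal.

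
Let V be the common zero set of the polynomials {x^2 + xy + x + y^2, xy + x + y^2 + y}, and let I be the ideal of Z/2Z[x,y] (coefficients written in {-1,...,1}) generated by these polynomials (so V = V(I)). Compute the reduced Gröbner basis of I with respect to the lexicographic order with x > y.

G = {x^2 + y, xy + x + y^2 + y, y^3 + y}

f_1 = x^2 + xy + x + y^2, LT = x^2.
f_2 = xy + x + y^2 + y, LT = xy.

S(f_1,f_2): lcm = x^2y. S = x^2 + y^3.
  reduce S modulo (f_1, f_2):
  remainder y^3 + y ≠ 0; add g_3 = y^3 + y to the basis.

The other S-polynomials (S(f_1,g_3), S(f_2,g_3)) all reduce to 0 modulo the current basis, so we have a Gröbner basis.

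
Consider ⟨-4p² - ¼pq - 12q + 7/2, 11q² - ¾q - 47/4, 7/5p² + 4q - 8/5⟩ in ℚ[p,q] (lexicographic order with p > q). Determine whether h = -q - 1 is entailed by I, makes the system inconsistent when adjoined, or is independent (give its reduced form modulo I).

First compute the reduced Gröbner basis of I by Buchberger's algorithm.
f_1 = -4p² - ¼pq - 12q + 7/2, LT = p².
f_2 = 11q² - ¾q - 47/4, LT = q².
f_3 = 7/5p² + 4q - 8/5, LT = p².

S(f_1,f_2): leading monomials are coprime, so the S-polynomial reduces to 0 (Buchberger's first criterion).
S(f_1,f_3): lcm = p². S = 1/16pq + 1/7q + 15/56.
  leading term pq: no divisor's leading term divides it; move 1/16pq to the remainder.
  leading term q: no divisor's leading term divides it; move 1/7q to the remainder.
  leading term 1: no divisor's leading term divides it; move 15/56 to the remainder.
  remainder 1/16pq + 1/7q + 15/56 ≠ 0; add k_4 = 1/16pq + 1/7q + 15/56 to the basis.

S(f_2,f_3): leading monomials are coprime, so the S-polynomial reduces to 0 (Buchberger's first criterion).
S(f_1,k_4): lcm = p²q. S = 1/16pq² - 16/7pq - 30/7p + 3q² - ⅞q.
  leading term pq²: subtract (1/176p)·f_2 from 1/16pq² - 16/7pq - 30/7p + 3q² - ⅞q → -11243/4928pq - 20791/4928p + 3q² - ⅞q
  leading term pq: subtract (-11243/308)·k_4 from -11243/4928pq - 20791/4928p + 3q² - ⅞q → -20791/4928p + 3q² + 18713/4312q + 168645/17248
  leading term p: no divisor's leading term divides it; move -20791/4928p to the remainder.
  leading term q²: subtract (3/11)·f_2 from 3q² + 18713/4312q + 168645/17248 → 19595/4312q + 223917/17248
  leading term q: no divisor's leading term divides it; move 19595/4312q to the remainder.
  leading term 1: no divisor's leading term divides it; move 223917/17248 to the remainder.
  remainder -20791/4928p + 19595/4312q + 223917/17248 ≠ 0; add k_5 = -20791/4928p + 19595/4312q + 223917/17248 to the basis.

S(f_2,k_4): lcm = pq². S = -3/44pq - 47/44p - 16/7q² - 30/7q.
  leading term pq: subtract (-12/11)·k_4 from -3/44pq - 47/44p - 16/7q² - 30/7q → -47/44p - 16/7q² - 318/77q + 45/154
  leading term p: subtract (5264/20791)·k_5 from -47/44p - 16/7q² - 318/77q + 45/154 → -16/7q² - 8453468/1600907q - 4794252/1600907
  leading term q²: subtract (-16/77)·f_2 from -16/7q² - 8453468/1600907q - 4794252/1600907 → -1243280/228701q - 1243280/228701
  leading term q: no divisor's leading term divides it; move -1243280/228701q to the remainder.
  leading term 1: no divisor's leading term divides it; move -1243280/228701 to the remainder.
  remainder -1243280/228701q - 1243280/228701 ≠ 0; add k_6 = -1243280/228701q - 1243280/228701 to the basis.

S(f_3,k_4): lcm = p²q. S = -16/7pq - 30/7p + 20/7q² - 8/7q.
  leading term pq: subtract (-256/7)·k_4 from -16/7pq - 30/7p + 20/7q² - 8/7q → -30/7p + 20/7q² + 200/49q + 480/49
  leading term p: subtract (21120/20791)·k_5 from -30/7p + 20/7q² + 200/49q + 480/49 → 20/7q² - 77800/145537q - 493620/145537
  leading term q²: subtract (20/77)·f_2 from 20/7q² - 77800/145537q - 493620/145537 → -77705/228701q - 77705/228701
  leading term q: subtract (1/16)·k_6 from -77705/228701q - 77705/228701 → 0
  remainder 0.

S(f_1,k_5): lcm = p². S = 2653697/2328592pq + 447834/145537p + 3q - ⅞.
  leading term pq: subtract (2653697/145537)·k_4 from 2653697/2328592pq + 447834/145537p + 3q - ⅞ → 447834/145537p + 402580/1018759q - 5867096/1018759
  leading term p: subtract (-315275136/432265681)·k_5 from 447834/145537p + 402580/1018759q - 5867096/1018759 → 1603520380/432265681q + 1603520380/432265681
  leading term q: subtract (-56749/83164)·k_6 from 1603520380/432265681q + 1603520380/432265681 → 0
  remainder 0.

S(f_2,k_5): leading monomials are coprime, so the S-polynomial reduces to 0 (Buchberger's first criterion).
S(f_3,k_5): lcm = p². S = 156760/145537pq + 447834/145537p + 20/7q - 8/7.
  leading term pq: subtract (2508160/145537)·k_4 from 156760/145537pq + 447834/145537p + 20/7q - 8/7 → 447834/145537p + 402580/1018759q - 5867096/1018759
  leading term p: subtract (-315275136/432265681)·k_5 from 447834/145537p + 402580/1018759q - 5867096/1018759 → 1603520380/432265681q + 1603520380/432265681
  leading term q: subtract (-56749/83164)·k_6 from 1603520380/432265681q + 1603520380/432265681 → 0
  remainder 0.

S(k_4,k_5): lcm = pq. S = 156760/145537q² + 780490/145537q + 30/7.
  leading term q²: subtract (156760/1600907)·f_2 from 156760/145537q² + 780490/145537q + 30/7 → 1243280/228701q + 1243280/228701
  leading term q: subtract (-1)·k_6 from 1243280/228701q + 1243280/228701 → 0
  remainder 0.

S(f_1,k_6): leading monomials are coprime, so the S-polynomial reduces to 0 (Buchberger's first criterion).
S(f_2,k_6): lcm = q². S = -47/44q - 47/44.
  leading term q: subtract (977177/4973120)·k_6 from -47/44q - 47/44 → 0
  remainder 0.

S(f_3,k_6): leading monomials are coprime, so the S-polynomial reduces to 0 (Buchberger's first criterion).
S(k_4,k_6): lcm = pq. S = -p + 16/7q + 30/7.
  leading term p: subtract (4928/20791)·k_5 from -p + 16/7q + 30/7 → 25128/20791q + 25128/20791
  leading term q: subtract (-34551/155410)·k_6 from 25128/20791q + 25128/20791 → 0
  remainder 0.

S(k_5,k_6): leading monomials are coprime, so the S-polynomial reduces to 0 (Buchberger's first criterion).
Every S-polynomial of the final basis reduces to 0, so we have a Gröbner basis.
Inter-reduce: drop elements whose leading term is divisible by another's, tail-reduce, and make monic.
Reduced Gröbner basis: {p - 2, q + 1}.
Label its elements g_1 = p - 2, g_2 = q + 1.

Reduce h = -q - 1 modulo G:
  leading term q: subtract (-1)·g_2 from -q - 1 → 0
  normal form = 0.
Since the normal form is 0, h ∈ I.

Ideal membership is decidable via reduction modulo a Gröbner basis.

-q - 1 lies in I (it reduces to 0).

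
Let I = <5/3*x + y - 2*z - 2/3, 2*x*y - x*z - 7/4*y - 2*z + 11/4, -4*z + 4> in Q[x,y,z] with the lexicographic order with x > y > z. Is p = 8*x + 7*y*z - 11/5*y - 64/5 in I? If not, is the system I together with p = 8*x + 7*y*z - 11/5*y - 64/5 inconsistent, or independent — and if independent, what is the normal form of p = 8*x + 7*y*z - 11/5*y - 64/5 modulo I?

First compute the reduced Gröbner basis of I by Buchberger's algorithm.
f_1 = 5/3*x + y - 2*z - 2/3, LT = x.
f_2 = 2*x*y - x*z - 7/4*y - 2*z + 11/4, LT = x*y.
f_3 = -4*z + 4, LT = z.

S(f_1,f_2): lcm = x*y. S = 1/2*x*z + 3/5*y**2 - 6/5*y*z + 19/40*y + z - 11/8.
  leading term x*z: subtract (3/10*z)·f_1 from 1/2*x*z + 3/5*y**2 - 6/5*y*z + 19/40*y + z - 11/8 → 3/5*y**2 - 3/2*y*z + 19/40*y + 3/5*z**2 + 6/5*z - 11/8
  leading term y**2: no divisor's leading term divides it; move 3/5*y**2 to the remainder.
  leading term y*z: subtract (3/8*y)·f_3 from -3/2*y*z + 19/40*y + 3/5*z**2 + 6/5*z - 11/8 → -41/40*y + 3/5*z**2 + 6/5*z - 11/8
  leading term y: no divisor's leading term divides it; move -41/40*y to the remainder.
  leading term z**2: subtract (-3/20*z)·f_3 from 3/5*z**2 + 6/5*z - 11/8 → 9/5*z - 11/8
  leading term z: subtract (-9/20)·f_3 from 9/5*z - 11/8 → 17/40
  leading term 1: no divisor's leading term divides it; move 17/40 to the remainder.
  remainder 3/5*y**2 - 41/40*y + 17/40 ≠ 0; add h_4 = 3/5*y**2 - 41/40*y + 17/40 to the basis.

The other S-polynomials (S(f_1,f_3), S(f_2,f_3), S(f_1,h_4), S(f_2,h_4), S(f_3,h_4)) all reduce to 0 modulo the current basis, so we have a Gröbner basis.
Inter-reduce: drop elements whose leading term is divisible by another's, tail-reduce, and make monic.
Reduced Gröbner basis: {x + 3/5*y - 8/5, y**2 - 41/24*y + 17/24, z - 1}.
Label its elements g_1 = x + 3/5*y - 8/5, g_2 = y**2 - 41/24*y + 17/24, g_3 = z - 1.

Reduce p = 8*x + 7*y*z - 11/5*y - 64/5 modulo G:
  leading term x: subtract (8)·g_1 from 8*x + 7*y*z - 11/5*y - 64/5 → 7*y*z - 7*y
  leading term y*z: subtract (7*y)·g_3 from 7*y*z - 7*y → 0
  normal form = 0.
Since the normal form is 0, p ∈ I.

8*x + 7*y*z - 11/5*y - 64/5 lies in I (it reduces to 0).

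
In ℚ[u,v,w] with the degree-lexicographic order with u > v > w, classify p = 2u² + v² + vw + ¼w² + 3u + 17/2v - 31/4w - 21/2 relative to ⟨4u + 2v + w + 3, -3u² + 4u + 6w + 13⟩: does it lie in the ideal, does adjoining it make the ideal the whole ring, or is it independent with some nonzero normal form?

First compute the reduced Gröbner basis of I by Buchberger's algorithm.
f_1 = 4u + 2v + w + 3, LT = u.
f_2 = -3u² + 4u + 6w + 13, LT = u².

S(f_1,f_2): lcm = u². S = ½uv + ¼uw + 25/12u + 2w + 13/3.
  leading term uv: subtract (⅛v)·f_1 from ½uv + ¼uw + 25/12u + 2w + 13/3 → ¼uw - ¼v² - ⅛vw + 25/12u - ⅜v + 2w + 13/3
  leading term uw: subtract (1/16w)·f_1 from ¼uw - ¼v² - ⅛vw + 25/12u - ⅜v + 2w + 13/3 → -¼v² - ¼vw - 1/16w² + 25/12u - ⅜v + 29/16w + 13/3
  leading term v²: no divisor's leading term divides it; move -¼v² to the remainder.
  leading term vw: no divisor's leading term divides it; move -¼vw to the remainder.
  leading term w²: no divisor's leading term divides it; move -1/16w² to the remainder.
  leading term u: subtract (25/48)·f_1 from 25/12u - ⅜v + 29/16w + 13/3 → -17/12v + 31/24w + 133/48
  leading term v: no divisor's leading term divides it; move -17/12v to the remainder.
  leading term w: no divisor's leading term divides it; move 31/24w to the remainder.
  leading term 1: no divisor's leading term divides it; move 133/48 to the remainder.
  remainder -¼v² - ¼vw - 1/16w² - 17/12v + 31/24w + 133/48 ≠ 0; add h_3 = -¼v² - ¼vw - 1/16w² - 17/12v + 31/24w + 133/48 to the basis.

The other S-polynomials (S(f_1,h_3), S(f_2,h_3)) all reduce to 0 modulo the current basis, so we have a Gröbner basis.
Inter-reduce: drop elements whose leading term is divisible by another's, tail-reduce, and make monic.
Reduced Gröbner basis: {v² + vw + ¼w² + 17/3v - 31/6w - 133/12, u + ½v + ¼w + ¾}.
Label its elements g_1 = v² + vw + ¼w² + 17/3v - 31/6w - 133/12, g_2 = u + ½v + ¼w + ¾.

Reduce p = 2u² + v² + vw + ¼w² + 3u + 17/2v - 31/4w - 21/2 modulo G:
  leading term u²: subtract (2u)·g_2 from 2u² + v² + vw + ¼w² + 3u + 17/2v - 31/4w - 21/2 → -uv - ½uw + v² + vw + ¼w² + 3/2u + 17/2v - 31/4w - 21/2
  leading term uv: subtract (-v)·g_2 from -uv - ½uw + v² + vw + ¼w² + 3/2u + 17/2v - 31/4w - 21/2 → -½uw + 3/2v² + 5/4vw + ¼w² + 3/2u + 37/4v - 31/4w - 21/2
  leading term uw: subtract (-½w)·g_2 from -½uw + 3/2v² + 5/4vw + ¼w² + 3/2u + 37/4v - 31/4w - 21/2 → 3/2v² + 3/2vw + ⅜w² + 3/2u + 37/4v - 59/8w - 21/2
  leading term v²: subtract (3/2)·g_1 from 3/2v² + 3/2vw + ⅜w² + 3/2u + 37/4v - 59/8w - 21/2 → 3/2u + ¾v + ⅜w + 49/8
  leading term u: subtract (3/2)·g_2 from 3/2u + ¾v + ⅜w + 49/8 → 5
  leading term 1: no divisor's leading term divides it; move 5 to the remainder.
  normal form = 5.
The normal form is nonzero, so p ∉ I. Since p minus its normal form lies in I, I + (p) = I + (r) where r = 5; decide whether this ideal is the whole ring.
Here r = 5 is a nonzero constant, hence a unit: 1 ∈ I + (p), the Gröbner basis of I + (p) is {1}, and the enlarged system has no common solution — adjoining p is inconsistent.

Adjoining 2u² + v² + vw + ¼w² + 3u + 17/2v - 31/4w - 21/2 makes the ideal the whole ring: the system is inconsistent.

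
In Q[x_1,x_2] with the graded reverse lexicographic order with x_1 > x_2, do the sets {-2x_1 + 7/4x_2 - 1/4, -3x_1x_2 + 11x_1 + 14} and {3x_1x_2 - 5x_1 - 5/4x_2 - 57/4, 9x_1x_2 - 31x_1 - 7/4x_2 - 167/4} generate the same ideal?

No, the ideals differ.

Two ideals are equal iff their reduced Gröbner bases coincide (the reduced basis is unique for a fixed ordering).
Buchberger on the first generating set:
f_1 = -2x_1 + 7/4x_2 - 1/4, LT = x_1.
f_2 = -3x_1x_2 + 11x_1 + 14, LT = x_1x_2.

S(f_1,f_2): lcm = x_1x_2. S = -7/8x_2^2 + 11/3x_1 + 1/8x_2 + 14/3.
  reduce S modulo (f_1, f_2):
  remainder -7/8x_2^2 + 10/3x_2 + 101/24 ≠ 0; add g_3 = -7/8x_2^2 + 10/3x_2 + 101/24 to the basis.

The other S-polynomials (S(f_1,g_3), S(f_2,g_3)) all reduce to 0 modulo the current basis, so we have a Gröbner basis.
Inter-reduce: drop elements whose leading term is divisible by another's, tail-reduce, and make monic.
Reduced Gröbner basis: {x_2^2 - 80/21x_2 - 101/21, x_1 - 7/8x_2 + 1/8}.

Buchberger on the second generating set:
h_1 = 3x_1x_2 - 5x_1 - 5/4x_2 - 57/4, LT = x_1x_2.
h_2 = 9x_1x_2 - 31x_1 - 7/4x_2 - 167/4, LT = x_1x_2.

S(h_1,h_2): lcm = x_1x_2. S = 16/9x_1 - 2/9x_2 - 1/9.
  reduce S modulo (h_1, h_2):
  remainder 16/9x_1 - 2/9x_2 - 1/9 ≠ 0; add k_3 = 16/9x_1 - 2/9x_2 - 1/9 to the basis.

S(h_1,k_3): lcm = x_1x_2. S = 1/8x_2^2 - 5/3x_1 - 17/48x_2 - 19/4.
  reduce S modulo (h_1, h_2, k_3):
  remainder 1/8x_2^2 - 9/16x_2 - 233/48 ≠ 0; add k_4 = 1/8x_2^2 - 9/16x_2 - 233/48 to the basis.

The other S-polynomials (S(h_2,k_3), S(h_1,k_4), S(h_2,k_4), S(k_3,k_4)) all reduce to 0 modulo the current basis, so we have a Gröbner basis.
Inter-reduce: drop elements whose leading term is divisible by another's, tail-reduce, and make monic.
Reduced Gröbner basis: {x_2^2 - 9/2x_2 - 233/6, x_1 - 1/8x_2 - 1/16}.

These differ, so the ideals are not equal.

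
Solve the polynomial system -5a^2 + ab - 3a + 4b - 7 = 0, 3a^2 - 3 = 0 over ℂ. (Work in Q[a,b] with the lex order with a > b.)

Compute a lex Gröbner basis by Buchberger's algorithm.
f_1 = -5a^2 + ab - 3a + 4b - 7, LT = a^2.
f_2 = 3a^2 - 3, LT = a^2.

S(f_1,f_2): lcm = a^2. S = -1/5ab + 3/5a - 4/5b + 12/5.
  leading term ab: no divisor's leading term divides it; move -1/5ab to the remainder.
  leading term a: no divisor's leading term divides it; move 3/5a to the remainder.
  leading term b: no divisor's leading term divides it; move -4/5b to the remainder.
  leading term 1: no divisor's leading term divides it; move 12/5 to the remainder.
  remainder -1/5ab + 3/5a - 4/5b + 12/5 ≠ 0; add h_3 = -1/5ab + 3/5a - 4/5b + 12/5 to the basis.

S(f_1,h_3): lcm = a^2b. S = 3a^2 - 1/5ab^2 - 17/5ab + 12a - 4/5b^2 + 7/5b.
  leading term a^2: subtract (-3/5)·f_1 from 3a^2 - 1/5ab^2 - 17/5ab + 12a - 4/5b^2 + 7/5b → -1/5ab^2 - 14/5ab + 51/5a - 4/5b^2 + 19/5b - 21/5
  leading term ab^2: subtract (b)·h_3 from -1/5ab^2 - 14/5ab + 51/5a - 4/5b^2 + 19/5b - 21/5 → -17/5ab + 51/5a + 7/5b - 21/5
  leading term ab: subtract (17)·h_3 from -17/5ab + 51/5a + 7/5b - 21/5 → 15b - 45
  leading term b: no divisor's leading term divides it; move 15b to the remainder.
  leading term 1: no divisor's leading term divides it; move -45 to the remainder.
  remainder 15b - 45 ≠ 0; add h_4 = 15b - 45 to the basis.

The other S-polynomials (S(f_2,h_3), S(f_1,h_4), S(f_2,h_4), S(h_3,h_4)) all reduce to 0 modulo the current basis, so we have a Gröbner basis.
Inter-reduce: drop elements whose leading term is divisible by another's, tail-reduce, and make monic.
Reduced Gröbner basis: {a^2 - 1, b - 3}.

The lex basis is triangular: the last element involves only b. Solving b - 3 = 0 gives b ∈ {3}; substituting each value into the earlier elements determines the remaining variables.
  b = 3: the earlier basis element becomes a^2 - 1 = 0, giving a = -1, 1 — points (-1, 3), (1, 3).

{(-1, 3), (1, 3)}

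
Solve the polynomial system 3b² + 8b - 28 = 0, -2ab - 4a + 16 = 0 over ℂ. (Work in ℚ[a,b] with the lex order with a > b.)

Compute a lex Gröbner basis by Buchberger's algorithm.
f_1 = 3b² + 8b - 28, LT = b².
f_2 = -2ab - 4a + 16, LT = ab.

S(f_1,f_2): lcm = ab². S = ⅔ab - 28/3a + 8b.
  leading term ab: subtract (-⅓)·f_2 from ⅔ab - 28/3a + 8b → -32/3a + 8b + 16/3
  leading term a: no divisor's leading term divides it; move -32/3a to the remainder.
  leading term b: no divisor's leading term divides it; move 8b to the remainder.
  leading term 1: no divisor's leading term divides it; move 16/3 to the remainder.
  remainder -32/3a + 8b + 16/3 ≠ 0; add h_3 = -32/3a + 8b + 16/3 to the basis.

The other S-polynomials (S(f_1,h_3), S(f_2,h_3)) all reduce to 0 modulo the current basis, so we have a Gröbner basis.
Inter-reduce: drop elements whose leading term is divisible by another's, tail-reduce, and make monic.
Reduced Gröbner basis: {a - ¾b - ½, b² + 8/3b - 28/3}.

Elimination: the polynomial b² + 8/3b - 28/3 lies in the elimination ideal for b, so b ∈ {-14/3, 2}. For each such b, the remaining basis elements (now univariate) give the rest of the solution.
  b = -14/3: the earlier basis element becomes a + 3 = 0, giving a = -3 — point (-3, -14/3).
  b = 2: the earlier basis element becomes a - 2 = 0, giving a = 2 — point (2, 2).
Substituting each solution back into the original system confirms all equations vanish.

{(-3, -14/3), (2, 2)}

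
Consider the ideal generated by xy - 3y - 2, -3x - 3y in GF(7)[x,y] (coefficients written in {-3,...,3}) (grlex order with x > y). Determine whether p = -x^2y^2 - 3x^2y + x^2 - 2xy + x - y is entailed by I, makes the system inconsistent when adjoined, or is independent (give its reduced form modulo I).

First compute the reduced Gröbner basis of I by Buchberger's algorithm.
f_1 = xy - 3y - 2, LT = xy.
f_2 = -3x - 3y, LT = x.

S(f_1,f_2): lcm = xy. S = -y^2 - 3y - 2.
  leading term y^2: no divisor's leading term divides it; move -y^2 to the remainder.
  leading term y: no divisor's leading term divides it; move -3y to the remainder.
  leading term 1: no divisor's leading term divides it; move -2 to the remainder.
  remainder -y^2 - 3y - 2 ≠ 0; add h_3 = -y^2 - 3y - 2 to the basis.

The other S-polynomials (S(f_1,h_3), S(f_2,h_3)) all reduce to 0 modulo the current basis, so we have a Gröbner basis.
Inter-reduce: drop elements whose leading term is divisible by another's, tail-reduce, and make monic.
Reduced Gröbner basis: {y^2 + 3y + 2, x + y}.
Label its elements g_1 = y^2 + 3y + 2, g_2 = x + y.

Reduce p = -x^2y^2 - 3x^2y + x^2 - 2xy + x - y modulo G:
  leading term x^2y^2: subtract (-x^2)·g_1 from -x^2y^2 - 3x^2y + x^2 - 2xy + x - y → 3x^2 - 2xy + x - y
  leading term x^2: subtract (3x)·g_2 from 3x^2 - 2xy + x - y → 2xy + x - y
  leading term xy: subtract (2y)·g_2 from 2xy + x - y → -2y^2 + x - y
  leading term y^2: subtract (-2)·g_1 from -2y^2 + x - y → x - 2y - 3
  leading term x: subtract (1)·g_2 from x - 2y - 3 → -3y - 3
  leading term y: no divisor's leading term divides it; move -3y to the remainder.
  leading term 1: no divisor's leading term divides it; move -3 to the remainder.
  normal form = -3y - 3.
The normal form is nonzero, so p ∉ I. Since p minus its normal form lies in I, I + (p) = I + (r) where r = -3y - 3; decide whether this ideal is the whole ring.
Run Buchberger on G together with r (pairs among the g_i already reduce to 0 since G is a Gröbner basis):
g_1 = y^2 + 3y + 2, LT = y^2.
g_2 = x + y, LT = x.
r = -3y - 3, LT = y.

The S-polynomials (S(g_1,g_2), S(g_1,r), S(g_2,r)) all reduce to 0 modulo the current basis, so we have a Gröbner basis.
Inter-reduce: drop elements whose leading term is divisible by another's, tail-reduce, and make monic.
Reduced Gröbner basis: {x - 1, y + 1}.
The reduced Gröbner basis of I + (p) is {x - 1, y + 1} ≠ {1}, a proper ideal, so the enlarged system stays consistent: p is independent of I, with normal form -3y - 3.

-x^2y^2 - 3x^2y + x^2 - 2xy + x - y is independent of I; its normal form modulo I is -3y - 3.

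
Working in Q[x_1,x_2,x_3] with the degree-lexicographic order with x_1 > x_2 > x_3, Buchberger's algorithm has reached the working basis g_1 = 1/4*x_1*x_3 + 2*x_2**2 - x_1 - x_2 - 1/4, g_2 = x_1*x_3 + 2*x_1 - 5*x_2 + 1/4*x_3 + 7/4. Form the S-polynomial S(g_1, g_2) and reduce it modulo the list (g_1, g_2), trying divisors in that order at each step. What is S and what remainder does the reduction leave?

S(g_1, g_2) = 8*x_2**2 - 6*x_1 + x_2 - 1/4*x_3 - 11/4; remainder on division = 8*x_2**2 - 6*x_1 + x_2 - 1/4*x_3 - 11/4.

lcm(LM(g_1), LM(g_2)) = x_1*x_3.
S = (lcm/LT(g_1))·g_1 − (lcm/LT(g_2))·g_2 = 8*x_2**2 - 6*x_1 + x_2 - 1/4*x_3 - 11/4.
Reduce S modulo (g_1, g_2) in that order:
  leading term x_2**2: no divisor's leading term divides it; move 8*x_2**2 to the remainder.
  leading term x_1: no divisor's leading term divides it; move -6*x_1 to the remainder.
  leading term x_2: no divisor's leading term divides it; move x_2 to the remainder.
  leading term x_3: no divisor's leading term divides it; move -1/4*x_3 to the remainder.
  leading term 1: no divisor's leading term divides it; move -11/4 to the remainder.
The remainder 8*x_2**2 - 6*x_1 + x_2 - 1/4*x_3 - 11/4 is nonzero, so it would be added as the next basis element.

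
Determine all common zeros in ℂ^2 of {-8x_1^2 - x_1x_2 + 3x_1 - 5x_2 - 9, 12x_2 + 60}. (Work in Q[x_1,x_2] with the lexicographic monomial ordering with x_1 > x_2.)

Compute a lex Gröbner basis by Buchberger's algorithm.
f_1 = -8x_1^2 - x_1x_2 + 3x_1 - 5x_2 - 9, LT = x_1^2.
f_2 = 12x_2 + 60, LT = x_2.

The S-polynomials (S(f_1,f_2)) all reduce to 0 modulo the current basis, so we have a Gröbner basis.
Inter-reduce: drop elements whose leading term is divisible by another's, tail-reduce, and make monic.
Reduced Gröbner basis: {x_1^2 - x_1 - 2, x_2 + 5}.

Since the basis is lex-ordered, x_2 + 5 is univariate in x_2. Its roots are {-5}. Back-substituting each root into the other basis elements fixes the other coordinates.
  x_2 = -5: the earlier basis element becomes x_1^2 - x_1 - 2 = 0, giving x_1 = -1, 2 — points (-1, -5), (2, -5).
Each listed point satisfies every original equation (direct substitution).

{(-1, -5), (2, -5)}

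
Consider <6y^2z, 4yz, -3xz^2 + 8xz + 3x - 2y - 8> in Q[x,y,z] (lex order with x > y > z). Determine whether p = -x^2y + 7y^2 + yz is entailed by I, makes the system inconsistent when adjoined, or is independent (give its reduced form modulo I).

First compute the reduced Gröbner basis of I by Buchberger's algorithm.
f_1 = 6y^2z, LT = y^2z.
f_2 = 4yz, LT = yz.
f_3 = -3xz^2 + 8xz + 3x - 2y - 8, LT = xz^2.

S(f_1,f_2): lcm = y^2z. S = 0.
  remainder 0.

S(f_1,f_3): lcm = xy^2z^2. S = 8/3xy^2z + xy^2 - 2/3y^3 - 8/3y^2.
  leading term xy^2z: subtract (4/9x)·f_1 from 8/3xy^2z + xy^2 - 2/3y^3 - 8/3y^2 → xy^2 - 2/3y^3 - 8/3y^2
  leading term xy^2: no divisor's leading term divides it; move xy^2 to the remainder.
  leading term y^3: no divisor's leading term divides it; move -2/3y^3 to the remainder.
  leading term y^2: no divisor's leading term divides it; move -8/3y^2 to the remainder.
  remainder xy^2 - 2/3y^3 - 8/3y^2 ≠ 0; add h_4 = xy^2 - 2/3y^3 - 8/3y^2 to the basis.

S(f_2,f_3): lcm = xyz^2. S = 8/3xyz + xy - 2/3y^2 - 8/3y.
  leading term xyz: subtract (2/3x)·f_2 from 8/3xyz + xy - 2/3y^2 - 8/3y → xy - 2/3y^2 - 8/3y
  leading term xy: no divisor's leading term divides it; move xy to the remainder.
  leading term y^2: no divisor's leading term divides it; move -2/3y^2 to the remainder.
  leading term y: no divisor's leading term divides it; move -8/3y to the remainder.
  remainder xy - 2/3y^2 - 8/3y ≠ 0; add h_5 = xy - 2/3y^2 - 8/3y to the basis.

S(f_1,h_4): lcm = xy^2z. S = 2/3y^3z + 8/3y^2z.
  leading term y^3z: subtract (1/9y)·f_1 from 2/3y^3z + 8/3y^2z → 8/3y^2z
  leading term y^2z: subtract (4/9)·f_1 from 8/3y^2z → 0
  remainder 0.

S(f_2,h_4): lcm = xy^2z. S = 2/3y^3z + 8/3y^2z.
  leading term y^3z: subtract (1/9y)·f_1 from 2/3y^3z + 8/3y^2z → 8/3y^2z
  leading term y^2z: subtract (4/9)·f_1 from 8/3y^2z → 0
  remainder 0.

S(f_3,h_4): lcm = xy^2z^2. S = -8/3xy^2z - xy^2 + 2/3y^3z^2 + 2/3y^3 + 8/3y^2z^2 + 8/3y^2.
  leading term xy^2z: subtract (-4/9x)·f_1 from -8/3xy^2z - xy^2 + 2/3y^3z^2 + 2/3y^3 + 8/3y^2z^2 + 8/3y^2 → -xy^2 + 2/3y^3z^2 + 2/3y^3 + 8/3y^2z^2 + 8/3y^2
  leading term xy^2: subtract (-1)·h_4 from -xy^2 + 2/3y^3z^2 + 2/3y^3 + 8/3y^2z^2 + 8/3y^2 → 2/3y^3z^2 + 8/3y^2z^2
  leading term y^3z^2: subtract (1/9yz)·f_1 from 2/3y^3z^2 + 8/3y^2z^2 → 8/3y^2z^2
  leading term y^2z^2: subtract (4/9z)·f_1 from 8/3y^2z^2 → 0
  remainder 0.

S(f_1,h_5): lcm = xy^2z. S = 2/3y^3z + 8/3y^2z.
  leading term y^3z: subtract (1/9y)·f_1 from 2/3y^3z + 8/3y^2z → 8/3y^2z
  leading term y^2z: subtract (4/9)·f_1 from 8/3y^2z → 0
  remainder 0.

S(f_2,h_5): lcm = xyz. S = 2/3y^2z + 8/3yz.
  leading term y^2z: subtract (1/9)·f_1 from 2/3y^2z + 8/3yz → 8/3yz
  leading term yz: subtract (2/3)·f_2 from 8/3yz → 0
  remainder 0.

S(f_3,h_5): lcm = xyz^2. S = -8/3xyz - xy + 2/3y^2z^2 + 2/3y^2 + 8/3yz^2 + 8/3y.
  leading term xyz: subtract (-2/3x)·f_2 from -8/3xyz - xy + 2/3y^2z^2 + 2/3y^2 + 8/3yz^2 + 8/3y → -xy + 2/3y^2z^2 + 2/3y^2 + 8/3yz^2 + 8/3y
  leading term xy: subtract (-1)·h_5 from -xy + 2/3y^2z^2 + 2/3y^2 + 8/3yz^2 + 8/3y → 2/3y^2z^2 + 8/3yz^2
  leading term y^2z^2: subtract (1/9z)·f_1 from 2/3y^2z^2 + 8/3yz^2 → 8/3yz^2
  leading term yz^2: subtract (2/3z)·f_2 from 8/3yz^2 → 0
  remainder 0.

S(h_4,h_5): lcm = xy^2. S = 0.
  remainder 0.

Every S-polynomial of the final basis reduces to 0, so we have a Gröbner basis.
Inter-reduce: drop elements whose leading term is divisible by another's, tail-reduce, and make monic.
Reduced Gröbner basis: {xy - 2/3y^2 - 8/3y, xz^2 - 8/3xz - x + 2/3y + 8/3, yz}.
Label its elements g_1 = xy - 2/3y^2 - 8/3y, g_2 = xz^2 - 8/3xz - x + 2/3y + 8/3, g_3 = yz.

Reduce p = -x^2y + 7y^2 + yz modulo G:
  leading term x^2y: subtract (-x)·g_1 from -x^2y + 7y^2 + yz → -2/3xy^2 - 8/3xy + 7y^2 + yz
  leading term xy^2: subtract (-2/3y)·g_1 from -2/3xy^2 - 8/3xy + 7y^2 + yz → -8/3xy - 4/9y^3 + 47/9y^2 + yz
  leading term xy: subtract (-8/3)·g_1 from -8/3xy - 4/9y^3 + 47/9y^2 + yz → -4/9y^3 + 31/9y^2 + yz - 64/9y
  leading term y^3: no divisor's leading term divides it; move -4/9y^3 to the remainder.
  leading term y^2: no divisor's leading term divides it; move 31/9y^2 to the remainder.
  leading term yz: subtract (1)·g_3 from yz - 64/9y → -64/9y
  leading term y: no divisor's leading term divides it; move -64/9y to the remainder.
  normal form = -4/9y^3 + 31/9y^2 - 64/9y.
The normal form is nonzero, so p ∉ I. Since p minus its normal form lies in I, I + (p) = I + (r) where r = -4/9y^3 + 31/9y^2 - 64/9y; decide whether this ideal is the whole ring.
Run Buchberger on G together with r (pairs among the g_i already reduce to 0 since G is a Gröbner basis):
g_1 = xy - 2/3y^2 - 8/3y, LT = xy.
g_2 = xz^2 - 8/3xz - x + 2/3y + 8/3, LT = xz^2.
g_3 = yz, LT = yz.
r = -4/9y^3 + 31/9y^2 - 64/9y, LT = y^3.

S(g_1,g_2): lcm = xyz^2. S = 8/3xyz + xy - 2/3y^2z^2 - 2/3y^2 - 8/3yz^2 - 8/3y.
  leading term xyz: subtract (8/3z)·g_1 from 8/3xyz + xy - 2/3y^2z^2 - 2/3y^2 - 8/3yz^2 - 8/3y → xy - 2/3y^2z^2 + 16/9y^2z - 2/3y^2 - 8/3yz^2 + 64/9yz - 8/3y
  leading term xy: subtract (1)·g_1 from xy - 2/3y^2z^2 + 16/9y^2z - 2/3y^2 - 8/3yz^2 + 64/9yz - 8/3y → -2/3y^2z^2 + 16/9y^2z - 8/3yz^2 + 64/9yz
  leading term y^2z^2: subtract (-2/3yz)·g_3 from -2/3y^2z^2 + 16/9y^2z - 8/3yz^2 + 64/9yz → 16/9y^2z - 8/3yz^2 + 64/9yz
  leading term y^2z: subtract (16/9y)·g_3 from 16/9y^2z - 8/3yz^2 + 64/9yz → -8/3yz^2 + 64/9yz
  leading term yz^2: subtract (-8/3z)·g_3 from -8/3yz^2 + 64/9yz → 64/9yz
  leading term yz: subtract (64/9)·g_3 from 64/9yz → 0
  remainder 0.

S(g_1,g_3): lcm = xyz. S = -2/3y^2z - 8/3yz.
  leading term y^2z: subtract (-2/3y)·g_3 from -2/3y^2z - 8/3yz → -8/3yz
  leading term yz: subtract (-8/3)·g_3 from -8/3yz → 0
  remainder 0.

S(g_1,r): lcm = xy^3. S = 31/4xy^2 - 16xy - 2/3y^4 - 8/3y^3.
  leading term xy^2: subtract (31/4y)·g_1 from 31/4xy^2 - 16xy - 2/3y^4 - 8/3y^3 → -16xy - 2/3y^4 + 5/2y^3 + 62/3y^2
  leading term xy: subtract (-16)·g_1 from -16xy - 2/3y^4 + 5/2y^3 + 62/3y^2 → -2/3y^4 + 5/2y^3 + 10y^2 - 128/3y
  leading term y^4: subtract (3/2y)·r from -2/3y^4 + 5/2y^3 + 10y^2 - 128/3y → -8/3y^3 + 62/3y^2 - 128/3y
  leading term y^3: subtract (6)·r from -8/3y^3 + 62/3y^2 - 128/3y → 0
  remainder 0.

S(g_2,g_3): lcm = xyz^2. S = -8/3xyz - xy + 2/3y^2 + 8/3y.
  leading term xyz: subtract (-8/3z)·g_1 from -8/3xyz - xy + 2/3y^2 + 8/3y → -xy - 16/9y^2z + 2/3y^2 - 64/9yz + 8/3y
  leading term xy: subtract (-1)·g_1 from -xy - 16/9y^2z + 2/3y^2 - 64/9yz + 8/3y → -16/9y^2z - 64/9yz
  leading term y^2z: subtract (-16/9y)·g_3 from -16/9y^2z - 64/9yz → -64/9yz
  leading term yz: subtract (-64/9)·g_3 from -64/9yz → 0
  remainder 0.

S(g_2,r): leading monomials are coprime, so the S-polynomial reduces to 0 (Buchberger's first criterion).
S(g_3,r): lcm = y^3z. S = 31/4y^2z - 16yz.
  leading term y^2z: subtract (31/4y)·g_3 from 31/4y^2z - 16yz → -16yz
  leading term yz: subtract (-16)·g_3 from -16yz → 0
  remainder 0.

Every S-polynomial of the final basis reduces to 0, so we have a Gröbner basis.
Inter-reduce: drop elements whose leading term is divisible by another's, tail-reduce, and make monic.
Reduced Gröbner basis: {xy - 2/3y^2 - 8/3y, xz^2 - 8/3xz - x + 2/3y + 8/3, y^3 - 31/4y^2 + 16y, yz}.
The reduced Gröbner basis of I + (p) is {xy - 2/3y^2 - 8/3y, xz^2 - 8/3xz - x + 2/3y + 8/3, y^3 - 31/4y^2 + 16y, yz} ≠ {1}, a proper ideal, so the enlarged system stays consistent: p is independent of I, with normal form -4/9y^3 + 31/9y^2 - 64/9y.

-x^2y + 7y^2 + yz is independent of I; its normal form modulo I is -4/9y^3 + 31/9y^2 - 64/9y.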